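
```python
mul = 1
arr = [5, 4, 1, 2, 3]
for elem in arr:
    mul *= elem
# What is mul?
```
Trace:
  mul=1
  mul=5, elem=5
  mul=20, elem=4
  mul=20, elem=1
  mul=40, elem=2
  mul=120, elem=3

Final answer: 120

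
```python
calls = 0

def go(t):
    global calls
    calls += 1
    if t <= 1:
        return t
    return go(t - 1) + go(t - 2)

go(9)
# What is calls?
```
Call trace (a repeated sub-call is expanded the first time; later identical calls just restate its return value):
go(t=9)
  go(t=8)
    go(t=7)
      go(t=6)
        go(t=5)
          go(t=4)
            go(t=3)
              go(t=2)
                go(t=1)
                -> return 1
                go(t=0)
                -> return 0
              -> return 1
              go(t=1)
              -> return 1
            -> return 2
            go(t=2) -> return 1  (same call as traced above)
          -> return 3
          go(t=3) -> return 2  (same call as traced above)
        -> return 5
        go(t=4) -> return 3  (same call as traced above)
      -> return 8
      go(t=5) -> return 5  (same call as traced above)
    -> return 13
    go(t=6) -> return 8  (same call as traced above)
  -> return 21
  go(t=7) -> return 13  (same call as traced above)
-> return 34

calls is incremented once per call, so count the calls in each subtree. Let C(t) = number of calls made by go(t).
C(0) = C(1) = 1 (base case, no recursion); C(t) = 1 + C(t - 1) + C(t - 2) otherwise.
C(2) = 1 + C(1) + C(0) = 1 + 1 + 1 = 3
C(3) = 1 + C(2) + C(1) = 1 + 3 + 1 = 5
C(4) = 1 + C(3) + C(2) = 1 + 5 + 3 = 9
C(5) = 1 + C(4) + C(3) = 1 + 9 + 5 = 15
C(6) = 1 + C(5) + C(4) = 1 + 15 + 9 = 25
C(7) = 1 + C(6) + C(5) = 1 + 25 + 15 = 41
C(8) = 1 + C(7) + C(6) = 1 + 41 + 25 = 67
C(9) = 1 + C(8) + C(7) = 1 + 67 + 41 = 109
calls = C(9) = 109

Final answer: 109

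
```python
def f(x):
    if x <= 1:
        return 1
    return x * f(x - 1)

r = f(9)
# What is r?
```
Call trace:
f(x=9)
  f(x=8)
    f(x=7)
      f(x=6)
        f(x=5)
          f(x=4)
            f(x=3)
              f(x=2)
                f(x=1)
                -> return 1
              -> return 2
            -> return 6
          -> return 24
        -> return 120
      -> return 720
    -> return 5040
  -> return 40320
-> return 362880

Final answer: 362880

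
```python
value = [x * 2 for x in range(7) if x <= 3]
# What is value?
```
Trace:
  x=0
  x=1
  x=2
  x=3
  x=4
  x=5
  x=6
  value=[0, 2, 4, 6]

Final answer: [0, 2, 4, 6]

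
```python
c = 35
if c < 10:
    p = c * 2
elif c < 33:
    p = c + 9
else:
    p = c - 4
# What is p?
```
Trace:
  c=35
  c=35, p=31

Final answer: 31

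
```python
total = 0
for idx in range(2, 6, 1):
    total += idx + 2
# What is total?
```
Trace:
  total=0
  total=4, idx=2
  total=9, idx=3
  total=15, idx=4
  total=22, idx=5

Final answer: 22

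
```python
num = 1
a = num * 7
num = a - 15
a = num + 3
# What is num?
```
Trace:
  num=1
  num=1, a=7
  num=-8, a=7
  num=-8, a=-5

Final answer: -8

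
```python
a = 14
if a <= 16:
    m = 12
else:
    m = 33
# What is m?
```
Trace:
  a=14
  a=14, m=12

Final answer: 12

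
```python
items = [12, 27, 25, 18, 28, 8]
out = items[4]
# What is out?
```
Trace:
  items=[12, 27, 25, 18, 28, 8]
  items=[12, 27, 25, 18, 28, 8], out=28

Final answer: 28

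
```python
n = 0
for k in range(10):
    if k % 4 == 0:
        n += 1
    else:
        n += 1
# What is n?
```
Trace:
  n=0
  n=1, k=0
  n=2, k=1
  n=3, k=2
  n=4, k=3
  n=5, k=4
  n=6, k=5
  n=7, k=6
  n=8, k=7
  n=9, k=8
  n=10, k=9

Final answer: 10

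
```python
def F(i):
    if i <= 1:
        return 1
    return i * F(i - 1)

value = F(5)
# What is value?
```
Call trace:
F(i=5)
  F(i=4)
    F(i=3)
      F(i=2)
        F(i=1)
        -> return 1
      -> return 2
    -> return 6
  -> return 24
-> return 120

Final answer: 120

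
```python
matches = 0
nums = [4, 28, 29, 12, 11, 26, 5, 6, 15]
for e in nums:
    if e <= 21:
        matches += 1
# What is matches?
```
Trace:
  matches=0
  matches=1, e=4
  matches=1, e=28
  matches=1, e=29
  matches=2, e=12
  matches=3, e=11
  matches=3, e=26
  matches=4, e=5
  matches=5, e=6
  matches=6, e=15

Final answer: 6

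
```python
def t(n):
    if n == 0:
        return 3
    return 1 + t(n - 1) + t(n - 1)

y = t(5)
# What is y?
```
Call trace (a repeated sub-call is expanded the first time; later identical calls just restate its return value):
t(n=5)
  t(n=4)
    t(n=3)
      t(n=2)
        t(n=1)
          t(n=0)
          -> return 3
          t(n=0)
          -> return 3
        -> return 7
        t(n=1) -> return 7  (same call as traced above)
      -> return 15
      t(n=2) -> return 15  (same call as traced above)
    -> return 31
    t(n=3) -> return 31  (same call as traced above)
  -> return 63
  t(n=4) -> return 63  (same call as traced above)
-> return 127

Final answer: 127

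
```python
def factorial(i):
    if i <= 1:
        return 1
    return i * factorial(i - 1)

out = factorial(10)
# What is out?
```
Call trace:
factorial(i=10)
  factorial(i=9)
    factorial(i=8)
      factorial(i=7)
        factorial(i=6)
          factorial(i=5)
            factorial(i=4)
              factorial(i=3)
                factorial(i=2)
                  factorial(i=1)
                  -> return 1
                -> return 2
              -> return 6
            -> return 24
          -> return 120
        -> return 720
      -> return 5040
    -> return 40320
  -> return 362880
-> return 3628800

Final answer: 3628800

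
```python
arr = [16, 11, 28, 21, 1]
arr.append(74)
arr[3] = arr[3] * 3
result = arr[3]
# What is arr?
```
Trace:
  arr=[16, 11, 28, 21, 1]
  arr=[16, 11, 28, 21, 1, 74]
  arr=[16, 11, 28, 63, 1, 74]
  arr=[16, 11, 28, 63, 1, 74], result=63

Final answer: [16, 11, 28, 63, 1, 74]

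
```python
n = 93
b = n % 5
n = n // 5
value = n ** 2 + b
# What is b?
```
Trace:
  n=93
  n=93, b=3
  n=18, b=3
  n=18, b=3, value=327

Final answer: 3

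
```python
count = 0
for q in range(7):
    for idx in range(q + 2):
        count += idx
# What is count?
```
Trace:
  count=0
  count=0, q=0, idx=0
  count=1, q=0, idx=1
  count=1, q=1, idx=0
  count=2, q=1, idx=1
  count=4, q=1, idx=2
  count=4, q=2, idx=0
  count=5, q=2, idx=1
  count=7, q=2, idx=2
  count=10, q=2, idx=3
  count=10, q=3, idx=0
  count=11, q=3, idx=1
  count=13, q=3, idx=2
  count=16, q=3, idx=3
  count=20, q=3, idx=4
  count=20, q=4, idx=0
  count=21, q=4, idx=1
  count=23, q=4, idx=2
  count=26, q=4, idx=3
  count=30, q=4, idx=4
  count=35, q=4, idx=5
  count=35, q=5, idx=0
  count=36, q=5, idx=1
  count=38, q=5, idx=2
  count=41, q=5, idx=3
  count=45, q=5, idx=4
  count=50, q=5, idx=5
  count=56, q=5, idx=6
  count=56, q=6, idx=0
  count=57, q=6, idx=1
  count=59, q=6, idx=2
  count=62, q=6, idx=3
  count=66, q=6, idx=4
  count=71, q=6, idx=5
  count=77, q=6, idx=6
  count=84, q=6, idx=7

Final answer: 84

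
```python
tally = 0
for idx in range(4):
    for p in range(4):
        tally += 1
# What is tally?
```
Trace:
  tally=0
  tally=1, idx=0, p=0
  tally=2, idx=0, p=1
  tally=3, idx=0, p=2
  tally=4, idx=0, p=3
  tally=5, idx=1, p=0
  tally=6, idx=1, p=1
  tally=7, idx=1, p=2
  tally=8, idx=1, p=3
  tally=9, idx=2, p=0
  tally=10, idx=2, p=1
  tally=11, idx=2, p=2
  tally=12, idx=2, p=3
  tally=13, idx=3, p=0
  tally=14, idx=3, p=1
  tally=15, idx=3, p=2
  tally=16, idx=3, p=3

Final answer: 16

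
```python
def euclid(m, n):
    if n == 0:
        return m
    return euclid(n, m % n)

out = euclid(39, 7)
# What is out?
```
Call trace:
euclid(m=39, n=7)
  euclid(m=7, n=4)
    euclid(m=4, n=3)
      euclid(m=3, n=1)
        euclid(m=1, n=0)
        -> return 1
      -> return 1
    -> return 1
  -> return 1
-> return 1

Final answer: 1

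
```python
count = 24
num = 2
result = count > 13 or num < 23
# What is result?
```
Trace:
  count=24
  count=24, num=2
  count=24, num=2, result=True

Final answer: True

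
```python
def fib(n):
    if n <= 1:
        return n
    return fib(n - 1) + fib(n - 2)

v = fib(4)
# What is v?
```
Call trace (a repeated sub-call is expanded the first time; later identical calls just restate its return value):
fib(n=4)
  fib(n=3)
    fib(n=2)
      fib(n=1)
      -> return 1
      fib(n=0)
      -> return 0
    -> return 1
    fib(n=1)
    -> return 1
  -> return 2
  fib(n=2) -> return 1  (same call as traced above)
-> return 3

Final answer: 3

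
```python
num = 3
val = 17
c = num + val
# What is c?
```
Trace:
  num=3
  num=3, val=17
  num=3, val=17, c=20

Final answer: 20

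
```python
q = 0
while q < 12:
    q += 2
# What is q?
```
Trace:
  q=0
  q=2
  q=4
  q=6
  q=8
  q=10
  q=12

Final answer: 12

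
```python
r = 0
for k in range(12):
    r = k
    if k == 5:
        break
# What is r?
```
Trace:
  r=0
  r=0, k=0
  r=1, k=1
  r=2, k=2
  r=3, k=3
  r=4, k=4
  r=5, k=5

Final answer: 5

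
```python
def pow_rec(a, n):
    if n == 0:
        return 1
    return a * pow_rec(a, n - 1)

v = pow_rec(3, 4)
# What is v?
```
Call trace:
pow_rec(a=3, n=4)
  pow_rec(a=3, n=3)
    pow_rec(a=3, n=2)
      pow_rec(a=3, n=1)
        pow_rec(a=3, n=0)
        -> return 1
      -> return 3
    -> return 9
  -> return 27
-> return 81

Final answer: 81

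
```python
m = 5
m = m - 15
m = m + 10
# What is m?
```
Trace:
  m=5
  m=-10
  m=0

Final answer: 0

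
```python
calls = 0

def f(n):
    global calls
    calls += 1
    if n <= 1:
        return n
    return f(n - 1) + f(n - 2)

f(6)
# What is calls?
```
Call trace (a repeated sub-call is expanded the first time; later identical calls just restate its return value):
f(n=6)
  f(n=5)
    f(n=4)
      f(n=3)
        f(n=2)
          f(n=1)
          -> return 1
          f(n=0)
          -> return 0
        -> return 1
        f(n=1)
        -> return 1
      -> return 2
      f(n=2) -> return 1  (same call as traced above)
    -> return 3
    f(n=3) -> return 2  (same call as traced above)
  -> return 5
  f(n=4) -> return 3  (same call as traced above)
-> return 8

calls is incremented once per call, so count the calls in each subtree. Let C(n) = number of calls made by f(n).
C(0) = C(1) = 1 (base case, no recursion); C(n) = 1 + C(n - 1) + C(n - 2) otherwise.
C(2) = 1 + C(1) + C(0) = 1 + 1 + 1 = 3
C(3) = 1 + C(2) + C(1) = 1 + 3 + 1 = 5
C(4) = 1 + C(3) + C(2) = 1 + 5 + 3 = 9
C(5) = 1 + C(4) + C(3) = 1 + 9 + 5 = 15
C(6) = 1 + C(5) + C(4) = 1 + 15 + 9 = 25
calls = C(6) = 25

Final answer: 25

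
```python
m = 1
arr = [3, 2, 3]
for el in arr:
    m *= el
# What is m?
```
Trace:
  m=1
  m=3, el=3
  m=6, el=2
  m=18, el=3

Final answer: 18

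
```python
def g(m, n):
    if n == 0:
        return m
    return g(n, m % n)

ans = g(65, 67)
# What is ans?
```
Call trace:
g(m=65, n=67)
  g(m=67, n=65)
    g(m=65, n=2)
      g(m=2, n=1)
        g(m=1, n=0)
        -> return 1
      -> return 1
    -> return 1
  -> return 1
-> return 1

Final answer: 1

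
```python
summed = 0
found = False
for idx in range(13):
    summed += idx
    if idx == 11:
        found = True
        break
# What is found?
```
Trace:
  summed=0
  summed=0, found=False
  summed=0, found=False, idx=0
  summed=1, found=False, idx=1
  summed=3, found=False, idx=2
  summed=6, found=False, idx=3
  summed=10, found=False, idx=4
  summed=15, found=False, idx=5
  summed=21, found=False, idx=6
  summed=28, found=False, idx=7
  summed=36, found=False, idx=8
  summed=45, found=False, idx=9
  summed=55, found=False, idx=10
  summed=66, found=True, idx=11

Final answer: True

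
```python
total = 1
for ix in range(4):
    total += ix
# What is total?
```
Trace:
  total=1
  total=1, ix=0
  total=2, ix=1
  total=4, ix=2
  total=7, ix=3

Final answer: 7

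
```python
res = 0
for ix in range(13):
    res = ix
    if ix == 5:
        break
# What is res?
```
Trace:
  res=0
  res=0, ix=0
  res=1, ix=1
  res=2, ix=2
  res=3, ix=3
  res=4, ix=4
  res=5, ix=5

Final answer: 5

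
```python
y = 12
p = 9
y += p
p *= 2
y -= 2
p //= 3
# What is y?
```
Trace:
  y=12
  y=12, p=9
  y=21, p=9
  y=21, p=18
  y=19, p=18
  y=19, p=6

Final answer: 19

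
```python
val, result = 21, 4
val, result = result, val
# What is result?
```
Trace:
  val=21, result=4
  val=4, result=21

Final answer: 21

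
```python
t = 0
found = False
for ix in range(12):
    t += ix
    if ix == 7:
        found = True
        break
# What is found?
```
Trace:
  t=0
  t=0, found=False
  t=0, found=False, ix=0
  t=1, found=False, ix=1
  t=3, found=False, ix=2
  t=6, found=False, ix=3
  t=10, found=False, ix=4
  t=15, found=False, ix=5
  t=21, found=False, ix=6
  t=28, found=True, ix=7

Final answer: True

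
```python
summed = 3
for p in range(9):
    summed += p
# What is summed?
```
Trace:
  summed=3
  summed=3, p=0
  summed=4, p=1
  summed=6, p=2
  summed=9, p=3
  summed=13, p=4
  summed=18, p=5
  summed=24, p=6
  summed=31, p=7
  summed=39, p=8

Final answer: 39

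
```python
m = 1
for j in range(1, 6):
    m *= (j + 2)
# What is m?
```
Trace:
  m=1
  m=3, j=1
  m=12, j=2
  m=60, j=3
  m=360, j=4
  m=2520, j=5

Final answer: 2520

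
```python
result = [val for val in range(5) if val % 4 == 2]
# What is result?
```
Trace:
  val=0
  val=1
  val=2
  val=3
  val=4
  result=[2]

Final answer: [2]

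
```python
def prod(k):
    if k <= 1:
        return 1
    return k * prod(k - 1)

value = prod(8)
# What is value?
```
Call trace:
prod(k=8)
  prod(k=7)
    prod(k=6)
      prod(k=5)
        prod(k=4)
          prod(k=3)
            prod(k=2)
              prod(k=1)
              -> return 1
            -> return 2
          -> return 6
        -> return 24
      -> return 120
    -> return 720
  -> return 5040
-> return 40320

Final answer: 40320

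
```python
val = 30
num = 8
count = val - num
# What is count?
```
Trace:
  val=30
  val=30, num=8
  val=30, num=8, count=22

Final answer: 22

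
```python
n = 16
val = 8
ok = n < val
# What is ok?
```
Trace:
  n=16
  n=16, val=8
  n=16, val=8, ok=False

Final answer: False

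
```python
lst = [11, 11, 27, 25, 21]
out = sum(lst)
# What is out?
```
Trace:
  lst=[11, 11, 27, 25, 21]
  lst=[11, 11, 27, 25, 21], out=95

Final answer: 95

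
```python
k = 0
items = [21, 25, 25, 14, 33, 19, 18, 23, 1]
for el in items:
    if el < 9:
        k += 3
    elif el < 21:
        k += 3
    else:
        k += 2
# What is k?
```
Trace:
  k=0
  k=2, el=21
  k=4, el=25
  k=6, el=25
  k=9, el=14
  k=11, el=33
  k=14, el=19
  k=17, el=18
  k=19, el=23
  k=22, el=1

Final answer: 22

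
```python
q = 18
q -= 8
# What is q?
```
Trace:
  q=18
  q=10

Final answer: 10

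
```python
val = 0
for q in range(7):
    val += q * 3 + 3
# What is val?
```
Trace:
  val=0
  val=3, q=0
  val=9, q=1
  val=18, q=2
  val=30, q=3
  val=45, q=4
  val=63, q=5
  val=84, q=6

Final answer: 84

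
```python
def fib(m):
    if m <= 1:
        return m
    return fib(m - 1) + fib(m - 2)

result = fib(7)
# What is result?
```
Call trace (a repeated sub-call is expanded the first time; later identical calls just restate its return value):
fib(m=7)
  fib(m=6)
    fib(m=5)
      fib(m=4)
        fib(m=3)
          fib(m=2)
            fib(m=1)
            -> return 1
            fib(m=0)
            -> return 0
          -> return 1
          fib(m=1)
          -> return 1
        -> return 2
        fib(m=2) -> return 1  (same call as traced above)
      -> return 3
      fib(m=3) -> return 2  (same call as traced above)
    -> return 5
    fib(m=4) -> return 3  (same call as traced above)
  -> return 8
  fib(m=5) -> return 5  (same call as traced above)
-> return 13

Final answer: 13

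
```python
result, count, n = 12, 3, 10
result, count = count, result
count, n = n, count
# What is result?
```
Trace:
  result=12, count=3, n=10
  result=3, count=12, n=10
  result=3, count=10, n=12

Final answer: 3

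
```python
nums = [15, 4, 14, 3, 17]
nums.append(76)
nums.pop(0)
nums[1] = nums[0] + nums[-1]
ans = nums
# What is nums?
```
Trace:
  nums=[15, 4, 14, 3, 17]
  nums=[15, 4, 14, 3, 17, 76]
  nums=[4, 14, 3, 17, 76]
  nums=[4, 80, 3, 17, 76]
  nums=[4, 80, 3, 17, 76], ans=[4, 80, 3, 17, 76]

Final answer: [4, 80, 3, 17, 76]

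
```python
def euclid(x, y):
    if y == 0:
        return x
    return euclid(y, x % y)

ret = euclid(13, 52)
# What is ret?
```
Call trace:
euclid(x=13, y=52)
  euclid(x=52, y=13)
    euclid(x=13, y=0)
    -> return 13
  -> return 13
-> return 13

Final answer: 13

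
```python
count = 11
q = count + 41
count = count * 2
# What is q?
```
Trace:
  count=11
  count=11, q=52
  count=22, q=52

Final answer: 52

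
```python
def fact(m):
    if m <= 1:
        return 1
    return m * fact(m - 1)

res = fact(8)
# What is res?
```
Call trace:
fact(m=8)
  fact(m=7)
    fact(m=6)
      fact(m=5)
        fact(m=4)
          fact(m=3)
            fact(m=2)
              fact(m=1)
              -> return 1
            -> return 2
          -> return 6
        -> return 24
      -> return 120
    -> return 720
  -> return 5040
-> return 40320

Final answer: 40320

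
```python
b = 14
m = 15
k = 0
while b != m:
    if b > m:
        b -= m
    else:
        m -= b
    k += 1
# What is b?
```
Trace:
  b=14
  b=14, m=15
  b=14, m=15, k=0
  b=14, m=1, k=1
  b=13, m=1, k=2
  b=12, m=1, k=3
  b=11, m=1, k=4
  b=10, m=1, k=5
  b=9, m=1, k=6
  b=8, m=1, k=7
  b=7, m=1, k=8
  b=6, m=1, k=9
  b=5, m=1, k=10
  b=4, m=1, k=11
  b=3, m=1, k=12
  b=2, m=1, k=13
  b=1, m=1, k=14

Final answer: 1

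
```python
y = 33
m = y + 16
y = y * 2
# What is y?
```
Trace:
  y=33
  y=33, m=49
  y=66, m=49

Final answer: 66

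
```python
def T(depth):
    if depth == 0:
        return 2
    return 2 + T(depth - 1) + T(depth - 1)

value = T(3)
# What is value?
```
Call trace (a repeated sub-call is expanded the first time; later identical calls just restate its return value):
T(depth=3)
  T(depth=2)
    T(depth=1)
      T(depth=0)
      -> return 2
      T(depth=0)
      -> return 2
    -> return 6
    T(depth=1) -> return 6  (same call as traced above)
  -> return 14
  T(depth=2) -> return 14  (same call as traced above)
-> return 30

Final answer: 30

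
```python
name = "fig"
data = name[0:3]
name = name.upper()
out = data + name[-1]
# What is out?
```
Trace:
  name='fig'
  name='fig', data='fig'
  name='FIG', data='fig'
  name='FIG', data='fig', out='figG'

Final answer: 'figG'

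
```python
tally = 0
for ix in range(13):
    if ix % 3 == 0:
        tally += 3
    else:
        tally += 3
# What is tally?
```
Trace:
  tally=0
  tally=3, ix=0
  tally=6, ix=1
  tally=9, ix=2
  tally=12, ix=3
  tally=15, ix=4
  tally=18, ix=5
  tally=21, ix=6
  tally=24, ix=7
  tally=27, ix=8
  tally=30, ix=9
  tally=33, ix=10
  tally=36, ix=11
  tally=39, ix=12

Final answer: 39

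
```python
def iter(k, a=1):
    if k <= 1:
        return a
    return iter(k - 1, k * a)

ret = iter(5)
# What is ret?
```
Call trace:
iter(k=5, a=1)
  iter(k=4, a=5)
    iter(k=3, a=20)
      iter(k=2, a=60)
        iter(k=1, a=120)
        -> return 120
      -> return 120
    -> return 120
  -> return 120
-> return 120

Final answer: 120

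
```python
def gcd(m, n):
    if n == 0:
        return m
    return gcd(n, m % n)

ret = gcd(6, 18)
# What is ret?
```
Call trace:
gcd(m=6, n=18)
  gcd(m=18, n=6)
    gcd(m=6, n=0)
    -> return 6
  -> return 6
-> return 6

Final answer: 6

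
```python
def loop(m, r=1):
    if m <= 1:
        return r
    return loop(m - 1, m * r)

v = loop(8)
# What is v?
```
Call trace:
loop(m=8, r=1)
  loop(m=7, r=8)
    loop(m=6, r=56)
      loop(m=5, r=336)
        loop(m=4, r=1680)
          loop(m=3, r=6720)
            loop(m=2, r=20160)
              loop(m=1, r=40320)
              -> return 40320
            -> return 40320
          -> return 40320
        -> return 40320
      -> return 40320
    -> return 40320
  -> return 40320
-> return 40320

Final answer: 40320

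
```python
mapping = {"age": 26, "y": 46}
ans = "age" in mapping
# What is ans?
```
Trace:
  mapping={'age': 26, 'y': 46}
  mapping={'age': 26, 'y': 46}, ans=True

Final answer: True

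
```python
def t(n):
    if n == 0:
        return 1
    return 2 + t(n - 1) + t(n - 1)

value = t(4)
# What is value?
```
Call trace (a repeated sub-call is expanded the first time; later identical calls just restate its return value):
t(n=4)
  t(n=3)
    t(n=2)
      t(n=1)
        t(n=0)
        -> return 1
        t(n=0)
        -> return 1
      -> return 4
      t(n=1) -> return 4  (same call as traced above)
    -> return 10
    t(n=2) -> return 10  (same call as traced above)
  -> return 22
  t(n=3) -> return 22  (same call as traced above)
-> return 46

Final answer: 46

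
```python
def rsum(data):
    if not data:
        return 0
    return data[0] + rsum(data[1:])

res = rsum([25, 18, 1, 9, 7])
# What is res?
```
Call trace:
rsum(data=[25, 18, 1, 9, 7])
  rsum(data=[18, 1, 9, 7])
    rsum(data=[1, 9, 7])
      rsum(data=[9, 7])
        rsum(data=[7])
          rsum(data=[])
          -> return 0
        -> return 7
      -> return 16
    -> return 17
  -> return 35
-> return 60

Final answer: 60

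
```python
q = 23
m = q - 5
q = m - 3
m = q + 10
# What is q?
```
Trace:
  q=23
  q=23, m=18
  q=15, m=18
  q=15, m=25

Final answer: 15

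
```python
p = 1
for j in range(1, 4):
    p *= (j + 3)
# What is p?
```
Trace:
  p=1
  p=4, j=1
  p=20, j=2
  p=120, j=3

Final answer: 120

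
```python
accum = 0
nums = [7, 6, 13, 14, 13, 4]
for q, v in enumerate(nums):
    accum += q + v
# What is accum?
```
Trace:
  accum=0
  accum=7, q=0, v=7
  accum=14, q=1, v=6
  accum=29, q=2, v=13
  accum=46, q=3, v=14
  accum=63, q=4, v=13
  accum=72, q=5, v=4

Final answer: 72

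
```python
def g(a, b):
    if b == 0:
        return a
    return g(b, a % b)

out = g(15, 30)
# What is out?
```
Call trace:
g(a=15, b=30)
  g(a=30, b=15)
    g(a=15, b=0)
    -> return 15
  -> return 15
-> return 15

Final answer: 15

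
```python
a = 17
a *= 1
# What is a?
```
Trace:
  a=17
  a=17

Final answer: 17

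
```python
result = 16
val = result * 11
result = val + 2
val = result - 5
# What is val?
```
Trace:
  result=16
  result=16, val=176
  result=178, val=176
  result=178, val=173

Final answer: 173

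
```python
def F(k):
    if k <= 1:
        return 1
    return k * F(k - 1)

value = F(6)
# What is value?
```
Call trace:
F(k=6)
  F(k=5)
    F(k=4)
      F(k=3)
        F(k=2)
          F(k=1)
          -> return 1
        -> return 2
      -> return 6
    -> return 24
  -> return 120
-> return 720

Final answer: 720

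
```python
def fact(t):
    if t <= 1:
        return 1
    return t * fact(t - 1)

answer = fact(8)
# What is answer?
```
Call trace:
fact(t=8)
  fact(t=7)
    fact(t=6)
      fact(t=5)
        fact(t=4)
          fact(t=3)
            fact(t=2)
              fact(t=1)
              -> return 1
            -> return 2
          -> return 6
        -> return 24
      -> return 120
    -> return 720
  -> return 5040
-> return 40320

Final answer: 40320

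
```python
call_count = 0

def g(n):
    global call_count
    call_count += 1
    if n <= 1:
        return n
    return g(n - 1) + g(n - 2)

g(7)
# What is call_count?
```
Call trace (a repeated sub-call is expanded the first time; later identical calls just restate its return value):
g(n=7)
  g(n=6)
    g(n=5)
      g(n=4)
        g(n=3)
          g(n=2)
            g(n=1)
            -> return 1
            g(n=0)
            -> return 0
          -> return 1
          g(n=1)
          -> return 1
        -> return 2
        g(n=2) -> return 1  (same call as traced above)
      -> return 3
      g(n=3) -> return 2  (same call as traced above)
    -> return 5
    g(n=4) -> return 3  (same call as traced above)
  -> return 8
  g(n=5) -> return 5  (same call as traced above)
-> return 13

call_count is incremented once per call, so count the calls in each subtree. Let C(n) = number of calls made by g(n).
C(0) = C(1) = 1 (base case, no recursion); C(n) = 1 + C(n - 1) + C(n - 2) otherwise.
C(2) = 1 + C(1) + C(0) = 1 + 1 + 1 = 3
C(3) = 1 + C(2) + C(1) = 1 + 3 + 1 = 5
C(4) = 1 + C(3) + C(2) = 1 + 5 + 3 = 9
C(5) = 1 + C(4) + C(3) = 1 + 9 + 5 = 15
C(6) = 1 + C(5) + C(4) = 1 + 15 + 9 = 25
C(7) = 1 + C(6) + C(5) = 1 + 25 + 15 = 41
call_count = C(7) = 41

Final answer: 41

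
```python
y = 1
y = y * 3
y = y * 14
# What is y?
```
Trace:
  y=1
  y=3
  y=42

Final answer: 42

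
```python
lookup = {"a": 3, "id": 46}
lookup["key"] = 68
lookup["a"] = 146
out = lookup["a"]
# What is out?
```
Trace:
  lookup={'a': 3, 'id': 46}
  lookup={'a': 3, 'id': 46, 'key': 68}
  lookup={'a': 146, 'id': 46, 'key': 68}
  lookup={'a': 146, 'id': 46, 'key': 68}, out=146

Final answer: 146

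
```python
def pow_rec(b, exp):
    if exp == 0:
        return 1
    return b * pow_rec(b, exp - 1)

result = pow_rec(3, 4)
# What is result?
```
Call trace:
pow_rec(b=3, exp=4)
  pow_rec(b=3, exp=3)
    pow_rec(b=3, exp=2)
      pow_rec(b=3, exp=1)
        pow_rec(b=3, exp=0)
        -> return 1
      -> return 3
    -> return 9
  -> return 27
-> return 81

Final answer: 81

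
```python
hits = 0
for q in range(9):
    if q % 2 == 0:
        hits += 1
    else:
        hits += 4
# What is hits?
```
Trace:
  hits=0
  hits=1, q=0
  hits=5, q=1
  hits=6, q=2
  hits=10, q=3
  hits=11, q=4
  hits=15, q=5
  hits=16, q=6
  hits=20, q=7
  hits=21, q=8

Final answer: 21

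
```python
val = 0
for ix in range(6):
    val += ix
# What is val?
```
Trace:
  val=0
  val=0, ix=0
  val=1, ix=1
  val=3, ix=2
  val=6, ix=3
  val=10, ix=4
  val=15, ix=5

Final answer: 15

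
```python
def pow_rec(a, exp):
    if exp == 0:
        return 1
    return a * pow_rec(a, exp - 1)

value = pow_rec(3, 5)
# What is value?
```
Call trace:
pow_rec(a=3, exp=5)
  pow_rec(a=3, exp=4)
    pow_rec(a=3, exp=3)
      pow_rec(a=3, exp=2)
        pow_rec(a=3, exp=1)
          pow_rec(a=3, exp=0)
          -> return 1
        -> return 3
      -> return 9
    -> return 27
  -> return 81
-> return 243

Final answer: 243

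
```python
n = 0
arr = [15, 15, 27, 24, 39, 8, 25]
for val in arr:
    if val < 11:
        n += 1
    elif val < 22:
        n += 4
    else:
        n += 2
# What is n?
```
Trace:
  n=0
  n=4, val=15
  n=8, val=15
  n=10, val=27
  n=12, val=24
  n=14, val=39
  n=15, val=8
  n=17, val=25

Final answer: 17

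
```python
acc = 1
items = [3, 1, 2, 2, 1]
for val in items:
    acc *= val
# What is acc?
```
Trace:
  acc=1
  acc=3, val=3
  acc=3, val=1
  acc=6, val=2
  acc=12, val=2
  acc=12, val=1

Final answer: 12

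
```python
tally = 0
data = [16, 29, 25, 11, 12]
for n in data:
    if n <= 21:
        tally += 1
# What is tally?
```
Trace:
  tally=0
  tally=1, n=16
  tally=1, n=29
  tally=1, n=25
  tally=2, n=11
  tally=3, n=12

Final answer: 3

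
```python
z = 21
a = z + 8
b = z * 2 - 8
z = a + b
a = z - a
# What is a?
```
Trace:
  z=21
  z=21, a=29
  z=21, a=29, b=34
  z=63, a=29, b=34
  z=63, a=34, b=34

Final answer: 34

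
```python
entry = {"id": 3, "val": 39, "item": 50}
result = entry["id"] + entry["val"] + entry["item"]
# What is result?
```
Trace:
  entry={'id': 3, 'val': 39, 'item': 50}
  entry={'id': 3, 'val': 39, 'item': 50}, result=92

Final answer: 92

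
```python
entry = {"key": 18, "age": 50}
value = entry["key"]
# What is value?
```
Trace:
  entry={'key': 18, 'age': 50}
  entry={'key': 18, 'age': 50}, value=18

Final answer: 18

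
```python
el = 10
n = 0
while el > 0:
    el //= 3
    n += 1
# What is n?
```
Trace:
  el=10
  el=10, n=0
  el=3, n=1
  el=1, n=2
  el=0, n=3

Final answer: 3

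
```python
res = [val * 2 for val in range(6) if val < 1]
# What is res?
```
Trace:
  val=0
  val=1
  val=2
  val=3
  val=4
  val=5
  res=[0]

Final answer: [0]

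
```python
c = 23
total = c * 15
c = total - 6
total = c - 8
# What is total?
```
Trace:
  c=23
  c=23, total=345
  c=339, total=345
  c=339, total=331

Final answer: 331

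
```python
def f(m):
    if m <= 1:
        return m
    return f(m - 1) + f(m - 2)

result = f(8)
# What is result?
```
Call trace (a repeated sub-call is expanded the first time; later identical calls just restate its return value):
f(m=8)
  f(m=7)
    f(m=6)
      f(m=5)
        f(m=4)
          f(m=3)
            f(m=2)
              f(m=1)
              -> return 1
              f(m=0)
              -> return 0
            -> return 1
            f(m=1)
            -> return 1
          -> return 2
          f(m=2) -> return 1  (same call as traced above)
        -> return 3
        f(m=3) -> return 2  (same call as traced above)
      -> return 5
      f(m=4) -> return 3  (same call as traced above)
    -> return 8
    f(m=5) -> return 5  (same call as traced above)
  -> return 13
  f(m=6) -> return 8  (same call as traced above)
-> return 21

Final answer: 21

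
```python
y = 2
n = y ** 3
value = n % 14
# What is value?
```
Trace:
  y=2
  y=2, n=8
  y=2, n=8, value=8

Final answer: 8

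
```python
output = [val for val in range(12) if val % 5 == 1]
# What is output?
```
Trace:
  val=0
  val=1
  val=2
  val=3
  val=4
  val=5
  val=6
  val=7
  val=8
  val=9
  val=10
  val=11
  output=[1, 6, 11]

Final answer: [1, 6, 11]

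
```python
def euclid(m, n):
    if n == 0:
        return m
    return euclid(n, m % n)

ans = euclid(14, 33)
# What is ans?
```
Call trace:
euclid(m=14, n=33)
  euclid(m=33, n=14)
    euclid(m=14, n=5)
      euclid(m=5, n=4)
        euclid(m=4, n=1)
          euclid(m=1, n=0)
          -> return 1
        -> return 1
      -> return 1
    -> return 1
  -> return 1
-> return 1

Final answer: 1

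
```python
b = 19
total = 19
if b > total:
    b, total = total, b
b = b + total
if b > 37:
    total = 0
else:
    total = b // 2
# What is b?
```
Trace:
  b=19
  b=19, total=19
  b=19, total=19
  b=38, total=19
  b=38, total=0

Final answer: 38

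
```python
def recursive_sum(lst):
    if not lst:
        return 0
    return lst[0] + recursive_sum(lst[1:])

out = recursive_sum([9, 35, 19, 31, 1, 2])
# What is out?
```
Call trace:
recursive_sum(lst=[9, 35, 19, 31, 1, 2])
  recursive_sum(lst=[35, 19, 31, 1, 2])
    recursive_sum(lst=[19, 31, 1, 2])
      recursive_sum(lst=[31, 1, 2])
        recursive_sum(lst=[1, 2])
          recursive_sum(lst=[2])
            recursive_sum(lst=[])
            -> return 0
          -> return 2
        -> return 3
      -> return 34
    -> return 53
  -> return 88
-> return 97

Final answer: 97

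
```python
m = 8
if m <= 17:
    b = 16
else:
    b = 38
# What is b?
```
Trace:
  m=8
  m=8, b=16

Final answer: 16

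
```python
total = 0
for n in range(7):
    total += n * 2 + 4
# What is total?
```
Trace:
  total=0
  total=4, n=0
  total=10, n=1
  total=18, n=2
  total=28, n=3
  total=40, n=4
  total=54, n=5
  total=70, n=6

Final answer: 70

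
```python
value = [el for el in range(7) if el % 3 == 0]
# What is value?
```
Trace:
  el=0
  el=1
  el=2
  el=3
  el=4
  el=5
  el=6
  value=[0, 3, 6]

Final answer: [0, 3, 6]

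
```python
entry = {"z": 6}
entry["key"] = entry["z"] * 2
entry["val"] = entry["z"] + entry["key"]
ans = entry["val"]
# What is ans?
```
Trace:
  entry={'z': 6}
  entry={'z': 6, 'key': 12}
  entry={'z': 6, 'key': 12, 'val': 18}
  entry={'z': 6, 'key': 12, 'val': 18}, ans=18

Final answer: 18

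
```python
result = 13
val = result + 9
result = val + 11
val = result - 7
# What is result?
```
Trace:
  result=13
  result=13, val=22
  result=33, val=22
  result=33, val=26

Final answer: 33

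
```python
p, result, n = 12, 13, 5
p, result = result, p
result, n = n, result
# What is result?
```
Trace:
  p=12, result=13, n=5
  p=13, result=12, n=5
  p=13, result=5, n=12

Final answer: 5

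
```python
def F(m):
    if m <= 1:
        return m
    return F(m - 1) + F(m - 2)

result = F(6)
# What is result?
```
Call trace (a repeated sub-call is expanded the first time; later identical calls just restate its return value):
F(m=6)
  F(m=5)
    F(m=4)
      F(m=3)
        F(m=2)
          F(m=1)
          -> return 1
          F(m=0)
          -> return 0
        -> return 1
        F(m=1)
        -> return 1
      -> return 2
      F(m=2) -> return 1  (same call as traced above)
    -> return 3
    F(m=3) -> return 2  (same call as traced above)
  -> return 5
  F(m=4) -> return 3  (same call as traced above)
-> return 8

Final answer: 8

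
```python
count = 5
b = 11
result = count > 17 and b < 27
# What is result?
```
Trace:
  count=5
  count=5, b=11
  count=5, b=11, result=False

Final answer: False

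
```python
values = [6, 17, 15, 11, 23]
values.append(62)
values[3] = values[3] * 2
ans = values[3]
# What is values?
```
Trace:
  values=[6, 17, 15, 11, 23]
  values=[6, 17, 15, 11, 23, 62]
  values=[6, 17, 15, 22, 23, 62]
  values=[6, 17, 15, 22, 23, 62], ans=22

Final answer: [6, 17, 15, 22, 23, 62]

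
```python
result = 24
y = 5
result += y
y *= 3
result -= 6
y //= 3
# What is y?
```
Trace:
  result=24
  result=24, y=5
  result=29, y=5
  result=29, y=15
  result=23, y=15
  result=23, y=5

Final answer: 5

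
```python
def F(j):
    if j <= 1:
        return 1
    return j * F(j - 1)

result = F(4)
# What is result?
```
Call trace:
F(j=4)
  F(j=3)
    F(j=2)
      F(j=1)
      -> return 1
    -> return 2
  -> return 6
-> return 24

Final answer: 24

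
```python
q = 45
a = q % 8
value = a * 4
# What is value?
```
Trace:
  q=45
  q=45, a=5
  q=45, a=5, value=20

Final answer: 20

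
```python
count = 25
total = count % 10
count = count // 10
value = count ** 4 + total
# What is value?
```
Trace:
  count=25
  count=25, total=5
  count=2, total=5
  count=2, total=5, value=21

Final answer: 21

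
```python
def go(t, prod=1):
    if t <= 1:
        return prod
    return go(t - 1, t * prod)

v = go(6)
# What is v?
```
Call trace:
go(t=6, prod=1)
  go(t=5, prod=6)
    go(t=4, prod=30)
      go(t=3, prod=120)
        go(t=2, prod=360)
          go(t=1, prod=720)
          -> return 720
        -> return 720
      -> return 720
    -> return 720
  -> return 720
-> return 720

Final answer: 720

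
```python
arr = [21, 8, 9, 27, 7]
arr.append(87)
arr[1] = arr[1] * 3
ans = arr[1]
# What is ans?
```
Trace:
  arr=[21, 8, 9, 27, 7]
  arr=[21, 8, 9, 27, 7, 87]
  arr=[21, 24, 9, 27, 7, 87]
  arr=[21, 24, 9, 27, 7, 87], ans=24

Final answer: 24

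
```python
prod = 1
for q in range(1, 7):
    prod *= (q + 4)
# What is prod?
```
Trace:
  prod=1
  prod=5, q=1
  prod=30, q=2
  prod=210, q=3
  prod=1680, q=4
  prod=15120, q=5
  prod=151200, q=6

Final answer: 151200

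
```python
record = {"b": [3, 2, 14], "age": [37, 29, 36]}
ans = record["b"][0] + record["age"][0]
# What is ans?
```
Trace:
  record={'b': [3, 2, 14], 'age': [37, 29, 36]}
  record={'b': [3, 2, 14], 'age': [37, 29, 36]}, ans=40

Final answer: 40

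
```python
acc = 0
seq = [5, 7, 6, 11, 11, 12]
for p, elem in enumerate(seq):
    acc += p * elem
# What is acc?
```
Trace:
  acc=0
  acc=0, p=0, elem=5
  acc=7, p=1, elem=7
  acc=19, p=2, elem=6
  acc=52, p=3, elem=11
  acc=96, p=4, elem=11
  acc=156, p=5, elem=12

Final answer: 156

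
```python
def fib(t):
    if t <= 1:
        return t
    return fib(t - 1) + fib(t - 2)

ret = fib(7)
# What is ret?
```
Call trace (a repeated sub-call is expanded the first time; later identical calls just restate its return value):
fib(t=7)
  fib(t=6)
    fib(t=5)
      fib(t=4)
        fib(t=3)
          fib(t=2)
            fib(t=1)
            -> return 1
            fib(t=0)
            -> return 0
          -> return 1
          fib(t=1)
          -> return 1
        -> return 2
        fib(t=2) -> return 1  (same call as traced above)
      -> return 3
      fib(t=3) -> return 2  (same call as traced above)
    -> return 5
    fib(t=4) -> return 3  (same call as traced above)
  -> return 8
  fib(t=5) -> return 5  (same call as traced above)
-> return 13

Final answer: 13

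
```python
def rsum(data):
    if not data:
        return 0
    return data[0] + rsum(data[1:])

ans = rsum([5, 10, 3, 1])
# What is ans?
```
Call trace:
rsum(data=[5, 10, 3, 1])
  rsum(data=[10, 3, 1])
    rsum(data=[3, 1])
      rsum(data=[1])
        rsum(data=[])
        -> return 0
      -> return 1
    -> return 4
  -> return 14
-> return 19

Final answer: 19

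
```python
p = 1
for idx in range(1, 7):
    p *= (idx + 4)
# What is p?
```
Trace:
  p=1
  p=5, idx=1
  p=30, idx=2
  p=210, idx=3
  p=1680, idx=4
  p=15120, idx=5
  p=151200, idx=6

Final answer: 151200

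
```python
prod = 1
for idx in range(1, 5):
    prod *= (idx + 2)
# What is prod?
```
Trace:
  prod=1
  prod=3, idx=1
  prod=12, idx=2
  prod=60, idx=3
  prod=360, idx=4

Final answer: 360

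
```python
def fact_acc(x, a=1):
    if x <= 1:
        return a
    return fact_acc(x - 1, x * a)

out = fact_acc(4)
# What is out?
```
Call trace:
fact_acc(x=4, a=1)
  fact_acc(x=3, a=4)
    fact_acc(x=2, a=12)
      fact_acc(x=1, a=24)
      -> return 24
    -> return 24
  -> return 24
-> return 24

Final answer: 24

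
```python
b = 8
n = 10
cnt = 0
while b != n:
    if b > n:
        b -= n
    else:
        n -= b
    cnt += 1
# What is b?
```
Trace:
  b=8
  b=8, n=10
  b=8, n=10, cnt=0
  b=8, n=2, cnt=1
  b=6, n=2, cnt=2
  b=4, n=2, cnt=3
  b=2, n=2, cnt=4

Final answer: 2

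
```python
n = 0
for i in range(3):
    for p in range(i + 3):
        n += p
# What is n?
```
Trace:
  n=0
  n=0, i=0, p=0
  n=1, i=0, p=1
  n=3, i=0, p=2
  n=3, i=1, p=0
  n=4, i=1, p=1
  n=6, i=1, p=2
  n=9, i=1, p=3
  n=9, i=2, p=0
  n=10, i=2, p=1
  n=12, i=2, p=2
  n=15, i=2, p=3
  n=19, i=2, p=4

Final answer: 19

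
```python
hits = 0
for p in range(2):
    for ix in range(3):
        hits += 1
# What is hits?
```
Trace:
  hits=0
  hits=1, p=0, ix=0
  hits=2, p=0, ix=1
  hits=3, p=0, ix=2
  hits=4, p=1, ix=0
  hits=5, p=1, ix=1
  hits=6, p=1, ix=2

Final answer: 6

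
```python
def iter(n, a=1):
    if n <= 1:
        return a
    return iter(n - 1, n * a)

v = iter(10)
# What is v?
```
Call trace:
iter(n=10, a=1)
  iter(n=9, a=10)
    iter(n=8, a=90)
      iter(n=7, a=720)
        iter(n=6, a=5040)
          iter(n=5, a=30240)
            iter(n=4, a=151200)
              iter(n=3, a=604800)
                iter(n=2, a=1814400)
                  iter(n=1, a=3628800)
                  -> return 3628800
                -> return 3628800
              -> return 3628800
            -> return 3628800
          -> return 3628800
        -> return 3628800
      -> return 3628800
    -> return 3628800
  -> return 3628800
-> return 3628800

Final answer: 3628800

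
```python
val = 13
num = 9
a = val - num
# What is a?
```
Trace:
  val=13
  val=13, num=9
  val=13, num=9, a=4

Final answer: 4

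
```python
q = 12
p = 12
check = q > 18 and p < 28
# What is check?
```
Trace:
  q=12
  q=12, p=12
  q=12, p=12, check=False

Final answer: False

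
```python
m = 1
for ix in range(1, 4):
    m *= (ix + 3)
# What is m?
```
Trace:
  m=1
  m=4, ix=1
  m=20, ix=2
  m=120, ix=3

Final answer: 120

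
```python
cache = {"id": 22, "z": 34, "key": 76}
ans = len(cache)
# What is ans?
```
Trace:
  cache={'id': 22, 'z': 34, 'key': 76}
  cache={'id': 22, 'z': 34, 'key': 76}, ans=3

Final answer: 3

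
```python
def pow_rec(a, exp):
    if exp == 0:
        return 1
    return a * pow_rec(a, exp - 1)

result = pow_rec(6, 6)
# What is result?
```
Call trace:
pow_rec(a=6, exp=6)
  pow_rec(a=6, exp=5)
    pow_rec(a=6, exp=4)
      pow_rec(a=6, exp=3)
        pow_rec(a=6, exp=2)
          pow_rec(a=6, exp=1)
            pow_rec(a=6, exp=0)
            -> return 1
          -> return 6
        -> return 36
      -> return 216
    -> return 1296
  -> return 7776
-> return 46656

Final answer: 46656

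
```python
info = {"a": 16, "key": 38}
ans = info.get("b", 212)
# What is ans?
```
Trace:
  info={'a': 16, 'key': 38}
  info={'a': 16, 'key': 38}, ans=212

Final answer: 212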